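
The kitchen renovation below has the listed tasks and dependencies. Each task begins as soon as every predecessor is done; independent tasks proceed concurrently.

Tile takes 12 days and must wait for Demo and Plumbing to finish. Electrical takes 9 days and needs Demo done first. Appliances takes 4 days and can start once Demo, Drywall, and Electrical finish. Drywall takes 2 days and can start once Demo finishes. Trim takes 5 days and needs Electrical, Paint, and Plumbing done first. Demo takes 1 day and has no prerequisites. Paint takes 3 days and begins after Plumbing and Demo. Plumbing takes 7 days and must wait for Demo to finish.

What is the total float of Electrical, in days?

5

Demo→Plumbing→Tile = 1+7+12 = 20 sets the makespan at 20 days.
Electrical finishes as early as 10 and must finish by 15.
So Electrical can slip 15 − 10 = 5 days.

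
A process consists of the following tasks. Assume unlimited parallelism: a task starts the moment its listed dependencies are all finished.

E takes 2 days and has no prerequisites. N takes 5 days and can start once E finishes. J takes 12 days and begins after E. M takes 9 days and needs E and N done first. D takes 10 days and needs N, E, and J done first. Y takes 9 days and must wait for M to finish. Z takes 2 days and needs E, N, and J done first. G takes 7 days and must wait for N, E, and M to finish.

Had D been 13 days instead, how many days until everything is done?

27

The binding path is E→N→M→Y = 2+5+9+9 = 25; finish at 25 days.
D is off the critical path — its longest chain is 24 days, giving 1 of slack.
New critical path: E→J→D = 2+12+13 = 27 ⇒ 27 days.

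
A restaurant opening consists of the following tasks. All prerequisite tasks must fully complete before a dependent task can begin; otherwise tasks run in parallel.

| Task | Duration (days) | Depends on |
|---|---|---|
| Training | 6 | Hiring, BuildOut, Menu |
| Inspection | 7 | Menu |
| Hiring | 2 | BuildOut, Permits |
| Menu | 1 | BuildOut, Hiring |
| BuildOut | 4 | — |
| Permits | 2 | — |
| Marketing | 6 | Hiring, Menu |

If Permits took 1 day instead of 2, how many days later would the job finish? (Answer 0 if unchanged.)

The binding path is BuildOut→Hiring→Menu→Inspection = 4+2+1+7 = 14; finish at 14 days.
Permits has 2 days of float (longest path through it is 12).
The critical path is still BuildOut→Hiring→Menu→Inspection; finish is now 14 days.
Change in finish: 14 − 14 = +0 days.

0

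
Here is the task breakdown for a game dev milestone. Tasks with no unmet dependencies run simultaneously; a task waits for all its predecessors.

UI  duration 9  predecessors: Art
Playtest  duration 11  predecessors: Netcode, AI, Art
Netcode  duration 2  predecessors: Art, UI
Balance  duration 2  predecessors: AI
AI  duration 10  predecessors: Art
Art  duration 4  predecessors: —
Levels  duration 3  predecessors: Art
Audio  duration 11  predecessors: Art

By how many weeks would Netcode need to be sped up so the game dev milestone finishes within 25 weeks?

Current finish: 26 weeks; target: 25.
Netcode is on every critical path, so each week cut from Netcode cuts the finish by one (this holds down to a finish of 25).
Need 26 − 25 = 1 week off Netcode → Netcode becomes 1 week, finish becomes 25.

1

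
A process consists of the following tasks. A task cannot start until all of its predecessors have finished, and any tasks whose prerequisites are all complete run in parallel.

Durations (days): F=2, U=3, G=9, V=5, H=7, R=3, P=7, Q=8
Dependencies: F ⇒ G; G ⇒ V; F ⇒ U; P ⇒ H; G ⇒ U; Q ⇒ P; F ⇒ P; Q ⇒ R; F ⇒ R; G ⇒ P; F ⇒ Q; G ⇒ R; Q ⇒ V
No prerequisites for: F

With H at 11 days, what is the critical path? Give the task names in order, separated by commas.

F, G, P, H

The binding path is F→G→P→H = 2+9+7+7 = 25; finish at 25 days.
H is on the critical path; changing it to 11 makes that path 29 days.
That remains the longest chain; total 29 days.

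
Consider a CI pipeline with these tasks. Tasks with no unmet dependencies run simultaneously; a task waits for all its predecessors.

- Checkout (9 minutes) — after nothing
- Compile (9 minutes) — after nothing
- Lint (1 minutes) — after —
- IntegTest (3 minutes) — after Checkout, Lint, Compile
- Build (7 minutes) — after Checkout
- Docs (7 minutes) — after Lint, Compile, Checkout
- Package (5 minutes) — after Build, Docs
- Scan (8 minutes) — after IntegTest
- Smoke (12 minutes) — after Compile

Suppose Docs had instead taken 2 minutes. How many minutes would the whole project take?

Baseline: Compile→Docs→Package = 9+7+5 = 21 → 21 minutes.
Docs lies on that path, so at 2 minutes the path becomes 16 minutes.
The binding chain switches to Checkout→Build→Package = 9+7+5 = 21; finish 21 minutes.

21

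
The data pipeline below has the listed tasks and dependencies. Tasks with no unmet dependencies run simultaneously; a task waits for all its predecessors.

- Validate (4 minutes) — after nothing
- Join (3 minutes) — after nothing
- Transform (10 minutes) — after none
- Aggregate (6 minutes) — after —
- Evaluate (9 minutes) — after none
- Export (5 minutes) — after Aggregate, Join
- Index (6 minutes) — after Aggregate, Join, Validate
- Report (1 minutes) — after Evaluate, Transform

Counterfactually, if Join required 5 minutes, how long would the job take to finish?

Actual critical path: Aggregate→Index = 6+6 = 12 ⇒ 12 minutes.
Join is off the critical path — its longest chain is 9 minutes, giving 3 of slack.
That remains the longest chain; total 12 minutes.

12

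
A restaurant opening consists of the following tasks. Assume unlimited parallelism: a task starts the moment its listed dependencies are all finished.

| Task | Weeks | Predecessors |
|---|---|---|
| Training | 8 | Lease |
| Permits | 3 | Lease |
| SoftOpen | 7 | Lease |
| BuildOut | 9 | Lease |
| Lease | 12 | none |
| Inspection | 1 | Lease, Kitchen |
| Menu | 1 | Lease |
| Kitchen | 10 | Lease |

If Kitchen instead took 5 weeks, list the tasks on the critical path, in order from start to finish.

Lease, BuildOut

Actual critical path: Lease→Kitchen→Inspection = 12+10+1 = 23 ⇒ 23 weeks.
Kitchen is on the critical path; changing it to 5 makes that path 18 weeks.
The binding chain switches to Lease→BuildOut = 12+9 = 21; finish 21 weeks.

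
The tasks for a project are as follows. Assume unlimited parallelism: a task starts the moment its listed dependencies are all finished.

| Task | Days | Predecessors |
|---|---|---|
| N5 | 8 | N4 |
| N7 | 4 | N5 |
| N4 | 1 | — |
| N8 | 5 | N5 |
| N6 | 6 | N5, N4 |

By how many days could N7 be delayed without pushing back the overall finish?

N4→N5→N6 = 1+8+6 = 15 sets the makespan at 15 days.
N7 finishes as early as 13 and must finish by 15.
So N7 can slip 15 − 13 = 2 days.

2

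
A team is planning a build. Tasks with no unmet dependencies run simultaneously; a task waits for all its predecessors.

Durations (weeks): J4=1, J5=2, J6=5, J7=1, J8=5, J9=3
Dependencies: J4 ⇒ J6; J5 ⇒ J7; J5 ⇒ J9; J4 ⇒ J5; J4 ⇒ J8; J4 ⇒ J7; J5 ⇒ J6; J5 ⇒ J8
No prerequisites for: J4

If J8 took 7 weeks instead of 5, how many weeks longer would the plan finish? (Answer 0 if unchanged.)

As given, the longest chain is J4→J5→J8 = 1+2+5 = 8, so the finish is 8 weeks.
J8 is on the critical path; changing it to 7 makes that path 10 weeks.
That remains the longest chain; total 10 weeks.
Change in finish: 10 − 8 = +2 weeks.

2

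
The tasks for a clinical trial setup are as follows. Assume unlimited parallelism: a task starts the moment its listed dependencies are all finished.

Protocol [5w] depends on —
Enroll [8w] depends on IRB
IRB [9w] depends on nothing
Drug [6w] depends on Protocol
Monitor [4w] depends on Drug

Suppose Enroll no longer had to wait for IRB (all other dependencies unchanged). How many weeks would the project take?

With the dependency in place, IRB→Enroll = 9+8 = 17 sets the finish at 17 weeks.
Without IRB→Enroll, Enroll's earliest start moves from 9 to 0.
New critical path: Protocol→Drug→Monitor = 5+6+4 = 15 ⇒ 15 weeks.

15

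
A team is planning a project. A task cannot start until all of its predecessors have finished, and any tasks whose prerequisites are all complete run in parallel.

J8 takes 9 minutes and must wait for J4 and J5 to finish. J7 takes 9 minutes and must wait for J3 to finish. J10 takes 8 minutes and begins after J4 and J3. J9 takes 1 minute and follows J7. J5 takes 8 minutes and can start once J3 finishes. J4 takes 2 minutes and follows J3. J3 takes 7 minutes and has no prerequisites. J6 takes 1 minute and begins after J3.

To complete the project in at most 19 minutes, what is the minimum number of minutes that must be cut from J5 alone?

5

Current finish: 24 minutes; target: 19.
J5 is on every critical path, so each minute cut from J5 cuts the finish by one (this holds down to a finish of 18).
Need 24 − 19 = 5 minutes off J5 → J5 becomes 3 minutes, finish becomes 19.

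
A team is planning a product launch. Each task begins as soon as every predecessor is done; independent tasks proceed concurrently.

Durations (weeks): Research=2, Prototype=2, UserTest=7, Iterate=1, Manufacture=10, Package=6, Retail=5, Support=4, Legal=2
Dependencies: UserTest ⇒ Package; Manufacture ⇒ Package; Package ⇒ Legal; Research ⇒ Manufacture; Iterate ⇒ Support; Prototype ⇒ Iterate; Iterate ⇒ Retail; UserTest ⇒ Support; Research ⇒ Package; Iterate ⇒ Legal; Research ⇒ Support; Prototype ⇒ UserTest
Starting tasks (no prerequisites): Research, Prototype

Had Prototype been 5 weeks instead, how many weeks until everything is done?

Actual critical path: Research→Manufacture→Package→Legal = 2+10+6+2 = 20 ⇒ 20 weeks.
Prototype has 3 weeks of float (longest path through it is 17).
The critical path is still Research→Manufacture→Package→Legal; finish is now 20 weeks.

20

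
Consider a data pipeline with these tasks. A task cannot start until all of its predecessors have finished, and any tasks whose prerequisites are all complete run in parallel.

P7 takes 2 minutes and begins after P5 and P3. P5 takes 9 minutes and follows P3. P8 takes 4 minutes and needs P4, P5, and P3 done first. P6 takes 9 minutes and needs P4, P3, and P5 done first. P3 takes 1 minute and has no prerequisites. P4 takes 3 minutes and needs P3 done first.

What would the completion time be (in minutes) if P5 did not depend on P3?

Original critical path: P3→P5→P6 = 1+9+9 = 19 ⇒ 19 minutes.
Without P3→P5, P5's earliest start moves from 1 to 0.
After: P5→P6 = 9+9 = 18 → 18 minutes.

18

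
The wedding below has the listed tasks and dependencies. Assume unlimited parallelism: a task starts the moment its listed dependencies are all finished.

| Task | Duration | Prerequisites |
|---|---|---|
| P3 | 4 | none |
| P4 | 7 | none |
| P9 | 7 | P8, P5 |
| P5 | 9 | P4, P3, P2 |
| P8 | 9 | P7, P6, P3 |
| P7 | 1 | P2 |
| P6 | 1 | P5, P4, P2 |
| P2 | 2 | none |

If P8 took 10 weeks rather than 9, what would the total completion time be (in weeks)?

34

The binding path is P4→P5→P6→P8→P9 = 7+9+1+9+7 = 33; finish at 33 weeks.
P8 lies on that path, so at 10 weeks the path becomes 34 weeks.
No other chain overtakes it, so the finish is 34 weeks.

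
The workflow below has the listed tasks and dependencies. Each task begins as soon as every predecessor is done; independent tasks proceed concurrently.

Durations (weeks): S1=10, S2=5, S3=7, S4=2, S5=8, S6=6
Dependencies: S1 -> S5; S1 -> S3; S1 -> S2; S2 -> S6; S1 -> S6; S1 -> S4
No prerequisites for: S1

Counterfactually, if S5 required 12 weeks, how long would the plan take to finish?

22

Actual critical path: S1→S2→S6 = 10+5+6 = 21 ⇒ 21 weeks.
S5 has 3 weeks of float (longest path through it is 18).
The binding chain switches to S1→S5 = 10+12 = 22; finish 22 weeks.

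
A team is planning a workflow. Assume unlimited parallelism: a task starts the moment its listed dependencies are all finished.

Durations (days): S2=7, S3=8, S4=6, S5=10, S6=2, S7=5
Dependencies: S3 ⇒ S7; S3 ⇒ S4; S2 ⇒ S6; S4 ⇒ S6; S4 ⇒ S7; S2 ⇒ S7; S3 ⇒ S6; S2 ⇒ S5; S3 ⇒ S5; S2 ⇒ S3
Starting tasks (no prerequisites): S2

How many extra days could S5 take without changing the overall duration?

The longest chain is S2→S3→S4→S7 = 7+8+6+5 = 26; overall finish 26 days.
Longest path through S5: 25 days (earliest finish 25, latest finish 26).
Slack of S5 = 16 − 15 = 1 day.

1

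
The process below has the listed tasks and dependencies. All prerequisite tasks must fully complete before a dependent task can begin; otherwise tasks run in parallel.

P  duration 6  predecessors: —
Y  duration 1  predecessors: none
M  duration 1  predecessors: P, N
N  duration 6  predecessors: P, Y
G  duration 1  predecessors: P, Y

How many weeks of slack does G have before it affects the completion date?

6

Critical path: P→N→M = 6+6+1 = 13, so the finish is 13 weeks.
Longest path through G: 7 weeks (earliest finish 7, latest finish 13).
Slack of G = 12 − 6 = 6 weeks.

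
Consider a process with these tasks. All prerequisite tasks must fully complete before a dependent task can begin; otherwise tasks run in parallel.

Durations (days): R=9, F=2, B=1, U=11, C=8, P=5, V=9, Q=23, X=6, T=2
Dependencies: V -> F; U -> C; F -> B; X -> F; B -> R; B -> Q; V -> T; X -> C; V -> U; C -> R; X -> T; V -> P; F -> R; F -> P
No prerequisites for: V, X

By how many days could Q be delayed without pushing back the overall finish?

V→U→C→R = 9+11+8+9 = 37 sets the makespan at 37 days.
Longest path through Q: 35 days (earliest finish 35, latest finish 37).
So Q can slip 37 − 35 = 2 days.

2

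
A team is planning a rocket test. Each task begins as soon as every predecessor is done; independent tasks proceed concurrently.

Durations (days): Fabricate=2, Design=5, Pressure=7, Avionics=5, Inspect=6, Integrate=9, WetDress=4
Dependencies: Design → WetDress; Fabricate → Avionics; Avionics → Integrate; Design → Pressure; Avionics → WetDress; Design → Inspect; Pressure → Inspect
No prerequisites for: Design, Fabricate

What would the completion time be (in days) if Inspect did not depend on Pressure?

16

Before: longest chain Design→Pressure→Inspect = 5+7+6 = 18, finish 18.
Without Pressure→Inspect, Inspect's earliest start moves from 12 to 5.
The longest chain is now Fabricate→Avionics→Integrate = 2+5+9 = 16, so the rocket test takes 16 days.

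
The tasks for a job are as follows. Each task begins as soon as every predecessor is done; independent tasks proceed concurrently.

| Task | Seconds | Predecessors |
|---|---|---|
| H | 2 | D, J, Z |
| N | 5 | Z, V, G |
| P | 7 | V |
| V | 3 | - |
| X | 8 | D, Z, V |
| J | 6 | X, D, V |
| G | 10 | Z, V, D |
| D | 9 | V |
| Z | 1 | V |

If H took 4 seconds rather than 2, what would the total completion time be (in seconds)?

Actual critical path: V→D→X→J→H = 3+9+8+6+2 = 28 ⇒ 28 seconds.
H is on the critical path; changing it to 4 makes that path 30 seconds.
The critical path is still V→D→X→J→H; finish is now 30 seconds.

30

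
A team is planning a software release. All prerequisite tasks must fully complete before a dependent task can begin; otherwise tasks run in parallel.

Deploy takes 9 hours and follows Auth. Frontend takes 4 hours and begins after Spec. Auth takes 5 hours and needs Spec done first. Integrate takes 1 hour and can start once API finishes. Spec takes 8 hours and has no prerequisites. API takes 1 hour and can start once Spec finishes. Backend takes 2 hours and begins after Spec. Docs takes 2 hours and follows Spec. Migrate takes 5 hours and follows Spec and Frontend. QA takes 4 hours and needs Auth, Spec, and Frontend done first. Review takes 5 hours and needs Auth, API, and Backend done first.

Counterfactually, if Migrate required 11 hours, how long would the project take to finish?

Baseline: Spec→Auth→Deploy = 8+5+9 = 22 → 22 hours.
The longest path through Migrate is only 17 hours, so Migrate has float 5.
The binding chain switches to Spec→Frontend→Migrate = 8+4+11 = 23; finish 23 hours.

23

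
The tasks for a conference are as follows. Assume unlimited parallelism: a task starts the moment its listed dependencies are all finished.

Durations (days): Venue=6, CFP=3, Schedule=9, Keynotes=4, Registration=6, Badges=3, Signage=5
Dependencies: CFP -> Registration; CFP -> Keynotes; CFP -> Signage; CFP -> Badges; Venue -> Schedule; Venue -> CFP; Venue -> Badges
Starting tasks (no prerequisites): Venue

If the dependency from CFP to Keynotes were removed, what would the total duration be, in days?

15

Before: longest chain Venue→CFP→Registration = 6+3+6 = 15, finish 15.
Without CFP→Keynotes, Keynotes's earliest start moves from 9 to 0.
New critical path: Venue→CFP→Registration = 6+3+6 = 15 ⇒ 15 days.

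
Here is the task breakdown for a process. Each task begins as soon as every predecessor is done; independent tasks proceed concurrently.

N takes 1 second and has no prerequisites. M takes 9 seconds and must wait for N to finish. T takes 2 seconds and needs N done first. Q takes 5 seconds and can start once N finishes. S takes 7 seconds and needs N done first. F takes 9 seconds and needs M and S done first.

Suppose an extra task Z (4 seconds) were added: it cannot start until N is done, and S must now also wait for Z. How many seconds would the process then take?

Originally the process takes 19 seconds.
With Z inserted, S now waits for max(N, Z).
New critical path: N→Z→S→F = 1+4+7+9 = 21 ⇒ 21 seconds.

21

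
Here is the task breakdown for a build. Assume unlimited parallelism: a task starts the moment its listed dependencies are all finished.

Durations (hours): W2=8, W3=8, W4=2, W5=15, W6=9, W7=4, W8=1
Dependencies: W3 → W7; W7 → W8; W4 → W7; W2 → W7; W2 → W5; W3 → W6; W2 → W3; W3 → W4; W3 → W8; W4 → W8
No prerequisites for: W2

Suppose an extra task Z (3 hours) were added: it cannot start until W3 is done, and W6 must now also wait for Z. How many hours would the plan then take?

Originally the plan takes 25 hours.
With Z inserted, W6 now waits for max(W3, Z).
New critical path: W2→W3→Z→W6 = 8+8+3+9 = 28 ⇒ 28 hours.

28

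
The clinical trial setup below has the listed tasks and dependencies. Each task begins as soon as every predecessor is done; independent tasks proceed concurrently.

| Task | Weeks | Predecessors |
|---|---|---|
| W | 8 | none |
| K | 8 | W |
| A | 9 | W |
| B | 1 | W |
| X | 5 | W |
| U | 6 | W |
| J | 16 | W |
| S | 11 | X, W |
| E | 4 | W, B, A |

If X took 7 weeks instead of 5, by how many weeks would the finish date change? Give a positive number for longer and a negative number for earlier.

Baseline: W→X→S = 8+5+11 = 24 → 24 weeks.
X lies on that path, so at 7 weeks the path becomes 26 weeks.
No other chain overtakes it, so the finish is 26 weeks.
Change in finish: 26 − 24 = +2 weeks.

2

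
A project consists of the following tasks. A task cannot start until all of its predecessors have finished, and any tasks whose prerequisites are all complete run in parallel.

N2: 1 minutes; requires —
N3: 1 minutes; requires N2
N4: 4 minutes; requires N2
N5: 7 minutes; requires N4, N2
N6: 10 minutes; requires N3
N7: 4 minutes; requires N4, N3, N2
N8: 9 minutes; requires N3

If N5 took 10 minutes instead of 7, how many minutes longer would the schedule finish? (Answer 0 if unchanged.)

The binding path is N2→N4→N5 = 1+4+7 = 12; finish at 12 minutes.
N5 lies on that path, so at 10 minutes the path becomes 15 minutes.
No other chain overtakes it, so the finish is 15 minutes.
Change in finish: 15 − 12 = +3 minutes.

3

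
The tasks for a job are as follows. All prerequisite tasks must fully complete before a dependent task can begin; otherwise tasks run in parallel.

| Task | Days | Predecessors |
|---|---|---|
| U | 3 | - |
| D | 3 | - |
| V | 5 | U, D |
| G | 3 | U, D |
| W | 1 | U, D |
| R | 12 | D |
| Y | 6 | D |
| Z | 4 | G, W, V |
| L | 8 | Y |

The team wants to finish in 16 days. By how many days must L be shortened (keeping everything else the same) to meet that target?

1

Current finish: 17 days; target: 16.
L is on every critical path, so each day cut from L cuts the finish by one (this holds down to a finish of 15).
Need 17 − 16 = 1 day off L → L becomes 7 days, finish becomes 16.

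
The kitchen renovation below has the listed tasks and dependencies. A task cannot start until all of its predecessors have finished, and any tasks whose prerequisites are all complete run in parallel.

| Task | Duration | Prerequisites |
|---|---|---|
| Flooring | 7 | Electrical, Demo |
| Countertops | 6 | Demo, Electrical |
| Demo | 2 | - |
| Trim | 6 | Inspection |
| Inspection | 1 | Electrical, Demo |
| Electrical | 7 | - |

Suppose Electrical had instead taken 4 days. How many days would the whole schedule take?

11

The binding path is Electrical→Flooring = 7+7 = 14; finish at 14 days.
Since Electrical is critical, the -3 change carries straight to that chain (now 11 days).
That remains the longest chain; total 11 days.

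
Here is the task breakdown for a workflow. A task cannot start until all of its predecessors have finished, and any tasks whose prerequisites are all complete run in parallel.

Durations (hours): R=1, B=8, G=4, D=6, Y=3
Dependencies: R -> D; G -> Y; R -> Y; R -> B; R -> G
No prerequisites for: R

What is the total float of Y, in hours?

The longest chain is R→B = 1+8 = 9; overall finish 9 hours.
Longest path through Y: 8 hours (earliest finish 8, latest finish 9).
So Y can slip 9 − 8 = 1 hour.

1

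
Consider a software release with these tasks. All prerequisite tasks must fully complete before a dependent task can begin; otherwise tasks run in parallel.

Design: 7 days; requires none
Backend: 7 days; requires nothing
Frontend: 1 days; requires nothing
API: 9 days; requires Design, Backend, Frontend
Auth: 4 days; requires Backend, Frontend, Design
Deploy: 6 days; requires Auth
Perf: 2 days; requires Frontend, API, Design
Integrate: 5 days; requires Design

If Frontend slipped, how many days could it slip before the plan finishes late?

6

Critical path: Design→API→Perf = 7+9+2 = 18, so the finish is 18 days.
The longest chain containing Frontend totals 12 days.
Slack of Frontend = 6 − 0 = 6 days.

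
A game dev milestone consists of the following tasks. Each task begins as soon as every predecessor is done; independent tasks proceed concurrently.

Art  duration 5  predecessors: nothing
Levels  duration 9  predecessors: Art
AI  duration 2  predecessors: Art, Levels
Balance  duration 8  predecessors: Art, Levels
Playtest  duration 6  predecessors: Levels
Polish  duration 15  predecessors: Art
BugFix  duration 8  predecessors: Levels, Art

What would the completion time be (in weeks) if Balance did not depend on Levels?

With the dependency in place, Art→Levels→Balance = 5+9+8 = 22 sets the finish at 22 weeks.
Without Levels→Balance, Balance's earliest start moves from 14 to 5.
After: Art→Levels→BugFix = 5+9+8 = 22 → 22 weeks.

22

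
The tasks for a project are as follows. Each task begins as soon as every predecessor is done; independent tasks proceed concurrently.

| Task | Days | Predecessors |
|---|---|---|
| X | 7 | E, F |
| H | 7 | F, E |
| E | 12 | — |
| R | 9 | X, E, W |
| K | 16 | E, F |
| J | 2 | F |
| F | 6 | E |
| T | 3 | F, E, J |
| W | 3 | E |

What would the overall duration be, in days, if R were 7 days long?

Actual critical path: E→F→X→R = 12+6+7+9 = 34 ⇒ 34 days.
R lies on that path, so at 7 days the path becomes 32 days.
The binding chain switches to E→F→K = 12+6+16 = 34; finish 34 days.

34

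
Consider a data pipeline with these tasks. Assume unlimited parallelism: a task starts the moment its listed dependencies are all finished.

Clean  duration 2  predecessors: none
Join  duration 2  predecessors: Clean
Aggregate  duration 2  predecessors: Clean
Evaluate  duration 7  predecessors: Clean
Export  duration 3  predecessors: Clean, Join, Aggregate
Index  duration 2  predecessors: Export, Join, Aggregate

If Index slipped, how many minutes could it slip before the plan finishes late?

0

Clean→Join→Export→Index = 2+2+3+2 = 9 sets the makespan at 9 minutes.
The longest chain containing Index totals 9 minutes.
Slack of Index = 7 − 7 = 0 minutes.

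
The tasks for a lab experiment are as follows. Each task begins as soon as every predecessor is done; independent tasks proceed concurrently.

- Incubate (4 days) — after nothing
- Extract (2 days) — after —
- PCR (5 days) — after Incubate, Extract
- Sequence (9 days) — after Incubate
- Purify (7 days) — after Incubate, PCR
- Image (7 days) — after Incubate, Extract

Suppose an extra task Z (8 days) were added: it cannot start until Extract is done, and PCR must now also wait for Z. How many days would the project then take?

22

Originally the project takes 16 days.
With Z inserted, PCR now waits for max(Incubate, Extract, Z).
New critical path: Extract→Z→PCR→Purify = 2+8+5+7 = 22 ⇒ 22 days.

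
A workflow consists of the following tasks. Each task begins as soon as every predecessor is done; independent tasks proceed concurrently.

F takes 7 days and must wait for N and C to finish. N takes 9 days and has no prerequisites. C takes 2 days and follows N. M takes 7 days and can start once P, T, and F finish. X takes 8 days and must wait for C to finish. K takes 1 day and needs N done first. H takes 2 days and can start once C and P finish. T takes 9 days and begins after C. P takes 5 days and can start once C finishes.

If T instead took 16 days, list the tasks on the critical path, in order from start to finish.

Actual critical path: N→C→T→M = 9+2+9+7 = 27 ⇒ 27 days.
T is on the critical path; changing it to 16 makes that path 34 days.
No other chain overtakes it, so the finish is 34 days.

N, C, T, M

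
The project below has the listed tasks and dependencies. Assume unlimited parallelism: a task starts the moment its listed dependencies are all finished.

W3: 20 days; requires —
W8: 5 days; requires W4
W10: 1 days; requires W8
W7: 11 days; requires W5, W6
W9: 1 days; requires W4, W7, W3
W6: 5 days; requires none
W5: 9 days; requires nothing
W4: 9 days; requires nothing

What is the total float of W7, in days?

W3→W9 = 20+1 = 21 sets the makespan at 21 days.
W7 finishes as early as 20 and must finish by 20.
Float = 21 − 21 = 0.

0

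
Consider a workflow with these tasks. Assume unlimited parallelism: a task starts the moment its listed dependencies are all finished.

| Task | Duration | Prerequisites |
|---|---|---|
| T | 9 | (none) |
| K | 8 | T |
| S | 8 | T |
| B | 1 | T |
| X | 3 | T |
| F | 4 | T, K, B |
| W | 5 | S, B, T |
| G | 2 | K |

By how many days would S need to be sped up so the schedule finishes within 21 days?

Current finish: 22 days; target: 21.
S is on every critical path, so each day cut from S cuts the finish by one (this holds down to a finish of 21).
Need 22 − 21 = 1 day off S → S becomes 7 days, finish becomes 21.

1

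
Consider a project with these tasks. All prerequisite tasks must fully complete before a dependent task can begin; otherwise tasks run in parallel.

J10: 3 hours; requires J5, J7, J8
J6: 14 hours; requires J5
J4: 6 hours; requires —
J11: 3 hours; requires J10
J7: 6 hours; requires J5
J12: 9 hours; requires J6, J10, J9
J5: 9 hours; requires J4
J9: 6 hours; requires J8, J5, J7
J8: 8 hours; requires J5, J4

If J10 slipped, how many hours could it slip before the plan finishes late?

3

J4→J5→J6→J12 = 6+9+14+9 = 38 sets the makespan at 38 hours.
J10 finishes as early as 26 and must finish by 29.
So J10 can slip 29 − 26 = 3 hours.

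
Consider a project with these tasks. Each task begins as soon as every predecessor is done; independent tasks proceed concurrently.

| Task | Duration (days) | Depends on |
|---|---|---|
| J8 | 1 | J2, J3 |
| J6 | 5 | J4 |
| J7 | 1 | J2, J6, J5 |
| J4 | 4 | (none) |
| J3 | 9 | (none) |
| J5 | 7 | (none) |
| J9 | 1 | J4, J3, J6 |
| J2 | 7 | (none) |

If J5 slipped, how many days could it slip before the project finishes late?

J3→J8 = 9+1 = 10 sets the makespan at 10 days.
J5 finishes as early as 7 and must finish by 9.
Float = 10 − 8 = 2.

2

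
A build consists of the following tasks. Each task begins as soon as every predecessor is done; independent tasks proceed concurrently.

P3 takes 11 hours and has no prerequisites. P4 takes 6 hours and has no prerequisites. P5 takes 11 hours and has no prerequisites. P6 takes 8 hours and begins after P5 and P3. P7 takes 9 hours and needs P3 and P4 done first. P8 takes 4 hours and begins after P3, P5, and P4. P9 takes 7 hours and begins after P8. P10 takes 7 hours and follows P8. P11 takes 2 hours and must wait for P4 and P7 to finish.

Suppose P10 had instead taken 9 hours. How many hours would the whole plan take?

24

The binding path is P3→P8→P10 = 11+4+7 = 22; finish at 22 hours.
P10 is on the critical path; changing it to 9 makes that path 24 hours.
That remains the longest chain; total 24 hours.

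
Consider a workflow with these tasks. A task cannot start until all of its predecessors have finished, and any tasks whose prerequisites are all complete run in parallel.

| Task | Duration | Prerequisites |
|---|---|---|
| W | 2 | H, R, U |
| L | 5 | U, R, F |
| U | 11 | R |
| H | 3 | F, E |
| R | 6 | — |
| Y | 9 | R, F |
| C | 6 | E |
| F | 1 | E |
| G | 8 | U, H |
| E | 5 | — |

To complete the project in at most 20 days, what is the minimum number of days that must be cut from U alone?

Current finish: 25 days; target: 20.
U is on every critical path, so each day cut from U cuts the finish by one (this holds down to a finish of 17).
Need 25 − 20 = 5 days off U → U becomes 6 days, finish becomes 20.

5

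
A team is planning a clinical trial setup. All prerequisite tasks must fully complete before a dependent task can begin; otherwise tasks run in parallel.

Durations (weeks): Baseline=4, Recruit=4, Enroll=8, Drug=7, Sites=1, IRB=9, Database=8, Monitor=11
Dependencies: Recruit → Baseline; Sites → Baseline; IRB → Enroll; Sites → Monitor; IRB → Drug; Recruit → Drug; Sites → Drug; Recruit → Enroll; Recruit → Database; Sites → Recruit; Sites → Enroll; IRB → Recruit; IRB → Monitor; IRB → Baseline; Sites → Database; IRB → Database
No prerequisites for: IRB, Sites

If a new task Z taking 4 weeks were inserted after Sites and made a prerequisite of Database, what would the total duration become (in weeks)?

21

Originally the project takes 21 weeks.
With Z inserted, Database now waits for max(Sites, Recruit, IRB, Z).
New critical path: IRB→Recruit→Enroll = 9+4+8 = 21 ⇒ 21 weeks.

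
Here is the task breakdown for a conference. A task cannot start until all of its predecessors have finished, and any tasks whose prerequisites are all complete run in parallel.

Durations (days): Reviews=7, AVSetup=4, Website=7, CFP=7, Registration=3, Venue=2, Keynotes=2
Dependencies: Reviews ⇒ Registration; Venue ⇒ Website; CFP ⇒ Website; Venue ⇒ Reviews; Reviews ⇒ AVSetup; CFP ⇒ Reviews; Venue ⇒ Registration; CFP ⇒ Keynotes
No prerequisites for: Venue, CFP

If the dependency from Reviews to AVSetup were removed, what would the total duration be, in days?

Original critical path: CFP→Reviews→AVSetup = 7+7+4 = 18 ⇒ 18 days.
Without Reviews→AVSetup, AVSetup's earliest start moves from 14 to 0.
The longest chain is now CFP→Reviews→Registration = 7+7+3 = 17, so the job takes 17 days.

17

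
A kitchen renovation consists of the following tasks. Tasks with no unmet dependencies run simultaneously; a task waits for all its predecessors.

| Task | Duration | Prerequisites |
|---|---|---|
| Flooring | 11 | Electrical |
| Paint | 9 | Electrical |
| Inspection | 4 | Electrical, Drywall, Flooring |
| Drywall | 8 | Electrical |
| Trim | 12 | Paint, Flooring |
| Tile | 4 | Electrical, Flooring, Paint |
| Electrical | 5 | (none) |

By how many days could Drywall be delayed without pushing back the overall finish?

Critical path: Electrical→Flooring→Trim = 5+11+12 = 28, so the finish is 28 days.
The longest chain containing Drywall totals 17 days.
Slack of Drywall = 16 − 5 = 11 days.

11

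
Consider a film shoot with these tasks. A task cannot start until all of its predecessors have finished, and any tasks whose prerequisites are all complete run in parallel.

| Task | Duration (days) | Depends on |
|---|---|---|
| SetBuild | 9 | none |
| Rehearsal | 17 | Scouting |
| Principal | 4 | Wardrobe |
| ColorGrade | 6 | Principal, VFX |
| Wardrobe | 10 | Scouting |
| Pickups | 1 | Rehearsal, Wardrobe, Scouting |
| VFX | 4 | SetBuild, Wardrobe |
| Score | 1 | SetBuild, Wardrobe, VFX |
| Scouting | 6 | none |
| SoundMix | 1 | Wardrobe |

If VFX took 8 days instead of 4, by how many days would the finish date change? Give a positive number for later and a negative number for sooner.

4

The binding path is Scouting→Wardrobe→VFX→ColorGrade = 6+10+4+6 = 26; finish at 26 days.
VFX lies on that path, so at 8 days the path becomes 30 days.
That remains the longest chain; total 30 days.
Change in finish: 30 − 26 = +4 days.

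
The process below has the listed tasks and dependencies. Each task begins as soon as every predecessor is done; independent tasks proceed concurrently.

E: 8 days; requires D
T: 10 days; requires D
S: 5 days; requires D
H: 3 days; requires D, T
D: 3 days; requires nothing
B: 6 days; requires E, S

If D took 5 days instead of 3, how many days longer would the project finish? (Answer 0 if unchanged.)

2

As given, the longest chain is D→E→B = 3+8+6 = 17, so the finish is 17 days.
Since D is critical, the +2 change carries straight to that chain (now 19 days).
That remains the longest chain; total 19 days.
Change in finish: 19 − 17 = +2 days.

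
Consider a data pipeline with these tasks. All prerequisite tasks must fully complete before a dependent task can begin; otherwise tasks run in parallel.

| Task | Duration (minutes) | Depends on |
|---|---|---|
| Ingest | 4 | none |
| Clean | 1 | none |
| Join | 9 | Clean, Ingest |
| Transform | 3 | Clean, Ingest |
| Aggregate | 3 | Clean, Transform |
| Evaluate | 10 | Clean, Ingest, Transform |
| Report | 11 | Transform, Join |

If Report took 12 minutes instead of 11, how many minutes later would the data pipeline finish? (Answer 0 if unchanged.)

1

Actual critical path: Ingest→Join→Report = 4+9+11 = 24 ⇒ 24 minutes.
Report lies on that path, so at 12 minutes the path becomes 25 minutes.
The critical path is still Ingest→Join→Report; finish is now 25 minutes.
Change in finish: 25 − 24 = +1 minutes.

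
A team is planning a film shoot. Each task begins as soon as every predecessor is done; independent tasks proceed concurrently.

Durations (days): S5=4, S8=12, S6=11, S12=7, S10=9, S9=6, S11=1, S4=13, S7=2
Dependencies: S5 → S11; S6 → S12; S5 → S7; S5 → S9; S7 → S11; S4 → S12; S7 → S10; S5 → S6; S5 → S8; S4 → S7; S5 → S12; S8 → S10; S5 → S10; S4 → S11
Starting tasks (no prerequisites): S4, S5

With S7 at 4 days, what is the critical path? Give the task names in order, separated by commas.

Baseline: S5→S8→S10 = 4+12+9 = 25 → 25 days.
The longest path through S7 is only 24 days, so S7 has float 1.
The binding chain switches to S4→S7→S10 = 13+4+9 = 26; finish 26 days.

S4, S7, S10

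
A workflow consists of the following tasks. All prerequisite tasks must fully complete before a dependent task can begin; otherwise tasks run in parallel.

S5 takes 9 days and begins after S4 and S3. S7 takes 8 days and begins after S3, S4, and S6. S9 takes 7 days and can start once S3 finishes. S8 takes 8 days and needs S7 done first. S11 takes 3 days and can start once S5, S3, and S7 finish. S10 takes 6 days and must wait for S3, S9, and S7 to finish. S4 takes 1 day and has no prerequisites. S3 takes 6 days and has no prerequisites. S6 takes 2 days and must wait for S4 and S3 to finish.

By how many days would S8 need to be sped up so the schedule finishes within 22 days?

Current finish: 24 days; target: 22.
S8 is on every critical path, so each day cut from S8 cuts the finish by one (this holds down to a finish of 22).
Need 24 − 22 = 2 days off S8 → S8 becomes 6 days, finish becomes 22.

2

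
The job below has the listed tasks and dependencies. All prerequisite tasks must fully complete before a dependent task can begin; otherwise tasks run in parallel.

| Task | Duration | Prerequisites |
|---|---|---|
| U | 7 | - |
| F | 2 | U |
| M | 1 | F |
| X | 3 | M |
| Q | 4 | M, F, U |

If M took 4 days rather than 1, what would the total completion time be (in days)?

Critical path before the change: U→F→M→Q = 7+2+1+4 = 14 giving 14 days.
Since M is critical, the +3 change carries straight to that chain (now 17 days).
The critical path is still U→F→M→Q; finish is now 17 days.

17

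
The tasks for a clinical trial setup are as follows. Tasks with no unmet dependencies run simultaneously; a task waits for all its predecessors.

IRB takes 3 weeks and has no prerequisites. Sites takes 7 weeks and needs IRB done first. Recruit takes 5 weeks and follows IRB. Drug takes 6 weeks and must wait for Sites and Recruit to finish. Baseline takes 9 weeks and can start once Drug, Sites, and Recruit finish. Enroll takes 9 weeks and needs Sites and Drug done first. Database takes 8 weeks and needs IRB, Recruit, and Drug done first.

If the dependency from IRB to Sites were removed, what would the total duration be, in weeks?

23

Original critical path: IRB→Sites→Drug→Baseline = 3+7+6+9 = 25 ⇒ 25 weeks.
Without IRB→Sites, Sites's earliest start moves from 3 to 0.
The longest chain is now IRB→Recruit→Drug→Baseline = 3+5+6+9 = 23, so the schedule takes 23 weeks.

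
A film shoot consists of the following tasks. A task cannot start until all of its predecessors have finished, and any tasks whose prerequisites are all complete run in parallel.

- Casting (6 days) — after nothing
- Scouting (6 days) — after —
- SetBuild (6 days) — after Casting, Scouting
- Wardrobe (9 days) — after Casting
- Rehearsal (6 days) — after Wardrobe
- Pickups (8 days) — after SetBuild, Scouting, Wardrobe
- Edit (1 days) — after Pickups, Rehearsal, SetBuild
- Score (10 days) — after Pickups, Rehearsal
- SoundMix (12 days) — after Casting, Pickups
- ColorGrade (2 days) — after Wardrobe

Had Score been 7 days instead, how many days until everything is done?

35

The binding path is Casting→Wardrobe→Pickups→SoundMix = 6+9+8+12 = 35; finish at 35 days.
The longest path through Score is only 33 days, so Score has float 2.
No other chain overtakes it, so the finish is 35 days.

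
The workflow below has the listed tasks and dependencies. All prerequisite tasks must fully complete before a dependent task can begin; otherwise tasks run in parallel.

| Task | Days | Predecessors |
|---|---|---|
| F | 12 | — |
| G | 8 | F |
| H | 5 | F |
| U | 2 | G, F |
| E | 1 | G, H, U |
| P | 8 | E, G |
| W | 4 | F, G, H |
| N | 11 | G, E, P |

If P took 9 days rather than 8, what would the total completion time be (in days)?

43

Baseline: F→G→U→E→P→N = 12+8+2+1+8+11 = 42 → 42 days.
P lies on that path, so at 9 days the path becomes 43 days.
That remains the longest chain; total 43 days.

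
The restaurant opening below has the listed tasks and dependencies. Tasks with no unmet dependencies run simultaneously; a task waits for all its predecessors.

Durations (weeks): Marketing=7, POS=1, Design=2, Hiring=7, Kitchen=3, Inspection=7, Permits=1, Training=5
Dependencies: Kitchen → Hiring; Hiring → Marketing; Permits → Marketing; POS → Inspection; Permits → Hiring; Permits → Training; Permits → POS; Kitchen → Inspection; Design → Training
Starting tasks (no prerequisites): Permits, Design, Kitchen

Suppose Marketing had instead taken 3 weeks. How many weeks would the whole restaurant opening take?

13

Baseline: Kitchen→Hiring→Marketing = 3+7+7 = 17 → 17 weeks.
Marketing lies on that path, so at 3 weeks the path becomes 13 weeks.
That remains the longest chain; total 13 weeks.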